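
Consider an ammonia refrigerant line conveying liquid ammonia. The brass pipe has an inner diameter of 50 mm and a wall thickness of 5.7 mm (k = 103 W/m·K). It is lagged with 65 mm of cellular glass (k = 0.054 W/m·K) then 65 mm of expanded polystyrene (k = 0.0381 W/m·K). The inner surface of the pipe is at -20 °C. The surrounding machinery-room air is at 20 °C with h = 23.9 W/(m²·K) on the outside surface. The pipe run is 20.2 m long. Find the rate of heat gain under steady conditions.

Per-layer cylindrical resistances, series-summed:
R_brass pipe wall = ln(30.7/25)/(2π×103×20.2) = 1.571×10^-5 K/W
R_cellular glass = ln(95.7/30.7)/(2π×0.054×20.2) = 0.1659 K/W
R_expanded polystyrene = ln(160.7/95.7)/(2π×0.0381×20.2) = 0.1072 K/W
R_outer film = 1/(h_o·2πr_oL) = 1/(23.9×2π×0.1607×20.2) = 0.002051 K/W
R_total = 0.2751 K/W
Q = ΔT/R_total = 40/0.2751

Q ≈ 145 W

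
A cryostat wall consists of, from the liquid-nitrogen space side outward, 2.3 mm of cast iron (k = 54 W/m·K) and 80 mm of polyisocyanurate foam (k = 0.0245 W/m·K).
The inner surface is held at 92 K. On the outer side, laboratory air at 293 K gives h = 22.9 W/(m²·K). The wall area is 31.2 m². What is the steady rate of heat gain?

Q ≈ 1900 W

Series thermal resistances:
R_cast iron = L/(kA) = 0.0023/(54×31.2) = 1.365×10^-6 K/W
R_polyisocyanurate foam = L/(kA) = 0.08/(0.0245×31.2) = 0.1047 K/W
R_outer film = 1/(h_o·A) = 1/(22.9×31.2) = 0.0014 K/W
R_total = 0.1061 K/W
Q = ΔT / R_total = 201 / 0.1061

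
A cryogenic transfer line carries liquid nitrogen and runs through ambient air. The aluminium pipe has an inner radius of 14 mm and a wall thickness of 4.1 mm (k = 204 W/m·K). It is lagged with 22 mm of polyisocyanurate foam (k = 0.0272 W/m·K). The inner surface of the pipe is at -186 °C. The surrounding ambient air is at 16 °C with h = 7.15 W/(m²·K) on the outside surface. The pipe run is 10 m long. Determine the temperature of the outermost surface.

T ≈ -5.52 °C

For a radial system each layer contributes R = ln(r_out/r_in)/(2πkL); films add R = 1/(hA).
R_aluminium pipe wall = ln(18.1/14)/(2π×204×10) = 2.004×10^-5 K/W
R_polyisocyanurate foam = ln(40.1/18.1)/(2π×0.0272×10) = 0.4654 K/W
R_outer film = 1/(h_o·2πr_oL) = 1/(7.15×2π×0.0401×10) = 0.05551 K/W
R_total = 0.521 K/W
Q = ΔT/R_total = 202/0.521
Q = 388 W
T_interface = T_inner + Q·ΣR(inner→interface) = -186 + 388×0.4655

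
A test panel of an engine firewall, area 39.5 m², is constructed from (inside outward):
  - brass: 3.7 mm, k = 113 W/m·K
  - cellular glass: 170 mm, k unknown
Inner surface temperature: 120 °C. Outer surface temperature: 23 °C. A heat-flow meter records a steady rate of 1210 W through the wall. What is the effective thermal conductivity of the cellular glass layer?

k ≈ 0.0537 W/(m·K)

Series thermal resistances:
R_brass = L/(kA) = 0.0037/(113×39.5) = 8.289×10^-7 K/W
Sum of known resistances R_other = 8.289×10^-7 K/W
Total R = ΔT/Q = 97/1210 = 0.08017 K/W
R_cellular glass = R_total − R_other = 0.08016 K/W
k = L/(R·A) = 0.17/(0.08016×39.5)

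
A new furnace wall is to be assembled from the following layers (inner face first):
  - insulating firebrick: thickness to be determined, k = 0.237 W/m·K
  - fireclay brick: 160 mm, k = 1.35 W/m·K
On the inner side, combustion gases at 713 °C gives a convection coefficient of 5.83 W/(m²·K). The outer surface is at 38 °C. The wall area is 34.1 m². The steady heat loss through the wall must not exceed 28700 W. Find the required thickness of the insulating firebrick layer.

L ≈ 121 mm

Model the wall as resistances in series:
R_inner film = 1/(h_i·A) = 1/(5.83×34.1) = 0.00503 K/W
R_fireclay brick = L/(kA) = 0.16/(1.35×34.1) = 0.003476 K/W
Sum of the known resistances R_other = 0.008506 K/W
Required total resistance R_tot = ΔT/Q_allow = 675/28700 = 0.02352 K/W
R_insulating firebrick = R_tot − R_other = 0.01501 K/W
L = R·k·A = 0.01501×0.237×34.1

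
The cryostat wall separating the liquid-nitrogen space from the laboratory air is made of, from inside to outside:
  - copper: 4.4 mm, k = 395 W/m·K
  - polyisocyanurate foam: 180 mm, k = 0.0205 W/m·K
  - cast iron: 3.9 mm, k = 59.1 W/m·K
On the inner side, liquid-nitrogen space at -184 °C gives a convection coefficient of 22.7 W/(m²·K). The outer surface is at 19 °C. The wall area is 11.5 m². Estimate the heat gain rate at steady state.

Q ≈ 265 W

Treating each layer as a thermal resistance in series:
R_inner film = 1/(h_i·A) = 1/(22.7×11.5) = 0.003831 K/W
R_copper = L/(kA) = 0.0044/(395×11.5) = 9.686×10^-7 K/W
R_polyisocyanurate foam = L/(kA) = 0.18/(0.0205×11.5) = 0.7635 K/W
R_cast iron = L/(kA) = 0.0039/(59.1×11.5) = 5.738×10^-6 K/W
R_total = 0.7674 K/W
Q = ΔT / R_total = 203 / 0.7674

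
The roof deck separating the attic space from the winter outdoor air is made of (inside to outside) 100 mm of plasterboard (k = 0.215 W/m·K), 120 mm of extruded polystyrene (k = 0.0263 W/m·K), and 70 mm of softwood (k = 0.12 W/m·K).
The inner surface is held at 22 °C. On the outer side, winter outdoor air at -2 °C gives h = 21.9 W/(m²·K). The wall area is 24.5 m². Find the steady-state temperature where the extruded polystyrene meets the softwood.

T ≈ 0.669 °C

Using the resistance-network approach (series):
R_plasterboard = L/(kA) = 0.1/(0.215×24.5) = 0.01898 K/W
R_extruded polystyrene = L/(kA) = 0.12/(0.0263×24.5) = 0.1862 K/W
R_softwood = L/(kA) = 0.07/(0.12×24.5) = 0.02381 K/W
R_outer film = 1/(h_o·A) = 1/(21.9×24.5) = 0.001864 K/W
R_total = 0.2309 K/W;  Q = ΔT/R_total = 24/0.2309 = 103.9 W
T_interface = T_inner − Q·ΣR(inner→interface) = 22 − 104×0.2052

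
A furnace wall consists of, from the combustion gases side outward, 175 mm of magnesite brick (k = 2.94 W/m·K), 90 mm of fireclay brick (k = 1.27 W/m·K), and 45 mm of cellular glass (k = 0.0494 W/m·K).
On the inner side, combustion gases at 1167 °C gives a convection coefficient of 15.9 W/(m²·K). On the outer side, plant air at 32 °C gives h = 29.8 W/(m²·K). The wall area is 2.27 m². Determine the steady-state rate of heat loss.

Model the wall as resistances in series:
R_inner film = 1/(h_i·A) = 1/(15.9×2.27) = 0.02771 K/W
R_magnesite brick = L/(kA) = 0.175/(2.94×2.27) = 0.02622 K/W
R_fireclay brick = L/(kA) = 0.09/(1.27×2.27) = 0.03122 K/W
R_cellular glass = L/(kA) = 0.045/(0.0494×2.27) = 0.4013 K/W
R_outer film = 1/(h_o·A) = 1/(29.8×2.27) = 0.01478 K/W
R_total = 0.5012 K/W
Q = ΔT / R_total = 1135 / 0.5012

Q ≈ 2260 W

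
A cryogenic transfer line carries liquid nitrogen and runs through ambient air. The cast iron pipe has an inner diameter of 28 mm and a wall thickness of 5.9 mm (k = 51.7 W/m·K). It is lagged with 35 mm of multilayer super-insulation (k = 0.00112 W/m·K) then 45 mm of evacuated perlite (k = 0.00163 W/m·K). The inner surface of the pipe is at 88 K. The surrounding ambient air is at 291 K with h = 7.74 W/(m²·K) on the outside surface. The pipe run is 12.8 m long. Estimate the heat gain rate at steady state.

Treating each annulus and film as a series resistance:
R_cast iron pipe wall = ln(19.9/14)/(2π×51.7×12.8) = 8.458×10^-5 K/W
R_multilayer super-insulation = ln(54.9/19.9)/(2π×0.00112×12.8) = 11.27 K/W
R_evacuated perlite = ln(99.9/54.9)/(2π×0.00163×12.8) = 4.567 K/W
R_outer film = 1/(h_o·2πr_oL) = 1/(7.74×2π×0.0999×12.8) = 0.01608 K/W
R_total = 15.85 K/W
Q = ΔT/R_total = 203/15.85

Q ≈ 12.8 W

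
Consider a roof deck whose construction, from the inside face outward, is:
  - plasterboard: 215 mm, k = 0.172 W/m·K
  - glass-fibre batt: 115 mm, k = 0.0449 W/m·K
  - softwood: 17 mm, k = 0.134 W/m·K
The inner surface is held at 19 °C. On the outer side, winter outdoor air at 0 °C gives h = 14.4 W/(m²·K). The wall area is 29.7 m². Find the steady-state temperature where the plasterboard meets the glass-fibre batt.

T ≈ 13.1 °C

Using the resistance-network approach (series):
R_plasterboard = L/(kA) = 0.215/(0.172×29.7) = 0.04209 K/W
R_glass-fibre batt = L/(kA) = 0.115/(0.0449×29.7) = 0.08624 K/W
R_softwood = L/(kA) = 0.017/(0.134×29.7) = 0.004272 K/W
R_outer film = 1/(h_o·A) = 1/(14.4×29.7) = 0.002338 K/W
R_total = 0.1349 K/W;  Q = ΔT/R_total = 19/0.1349 = 140.8 W
T_interface = T_inner − Q·ΣR(inner→interface) = 19 − 141×0.04209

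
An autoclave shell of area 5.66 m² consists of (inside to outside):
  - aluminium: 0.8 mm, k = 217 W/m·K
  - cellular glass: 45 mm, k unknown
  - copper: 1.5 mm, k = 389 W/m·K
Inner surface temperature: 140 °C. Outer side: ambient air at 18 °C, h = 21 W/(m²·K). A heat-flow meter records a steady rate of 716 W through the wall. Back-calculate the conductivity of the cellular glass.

Using the resistance-network approach (series):
R_aluminium = L/(kA) = 0.0008/(217×5.66) = 6.513×10^-7 K/W
R_copper = L/(kA) = 0.0015/(389×5.66) = 6.813×10^-7 K/W
R_outer film = 1/(h_o·A) = 1/(21×5.66) = 0.008413 K/W
Sum of known resistances R_other = 0.008415 K/W
Total R = ΔT/Q = 122/716 = 0.1704 K/W
R_cellular glass = R_total − R_other = 0.162 K/W
k = L/(R·A) = 0.045/(0.162×5.66)

k ≈ 0.0491 W/(m·K)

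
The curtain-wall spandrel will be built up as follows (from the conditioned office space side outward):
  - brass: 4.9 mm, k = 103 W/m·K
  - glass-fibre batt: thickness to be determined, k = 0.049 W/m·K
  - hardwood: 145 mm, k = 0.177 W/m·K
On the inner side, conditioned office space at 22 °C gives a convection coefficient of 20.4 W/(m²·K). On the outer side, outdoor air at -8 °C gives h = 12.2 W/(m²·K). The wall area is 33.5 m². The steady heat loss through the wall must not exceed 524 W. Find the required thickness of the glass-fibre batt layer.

L ≈ 47.4 mm

Treating each layer as a thermal resistance in series:
R_inner film = 1/(h_i·A) = 1/(20.4×33.5) = 0.001463 K/W
R_brass = L/(kA) = 0.0049/(103×33.5) = 1.42×10^-6 K/W
R_hardwood = L/(kA) = 0.145/(0.177×33.5) = 0.02445 K/W
R_outer film = 1/(h_o·A) = 1/(12.2×33.5) = 0.002447 K/W
Sum of the known resistances R_other = 0.02837 K/W
Required total resistance R_tot = ΔT/Q_allow = 30/524 = 0.05725 K/W
R_glass-fibre batt = R_tot − R_other = 0.02889 K/W
L = R·k·A = 0.02889×0.049×33.5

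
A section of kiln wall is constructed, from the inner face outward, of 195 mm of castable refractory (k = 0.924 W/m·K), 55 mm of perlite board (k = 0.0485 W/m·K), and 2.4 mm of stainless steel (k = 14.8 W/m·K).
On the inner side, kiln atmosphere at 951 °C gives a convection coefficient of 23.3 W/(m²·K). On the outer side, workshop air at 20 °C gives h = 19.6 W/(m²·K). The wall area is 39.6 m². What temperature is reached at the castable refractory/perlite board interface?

Series thermal resistances:
R_inner film = 1/(h_i·A) = 1/(23.3×39.6) = 0.001084 K/W
R_castable refractory = L/(kA) = 0.195/(0.924×39.6) = 0.005329 K/W
R_perlite board = L/(kA) = 0.055/(0.0485×39.6) = 0.02864 K/W
R_stainless steel = L/(kA) = 0.0024/(14.8×39.6) = 4.095×10^-6 K/W
R_outer film = 1/(h_o·A) = 1/(19.6×39.6) = 0.001288 K/W
R_total = 0.03634 K/W;  Q = ΔT/R_total = 931/0.03634 = 25620 W
T_interface = T_inner − Q·ΣR(inner→interface) = 951 − 25600×0.006413

T ≈ 787 °C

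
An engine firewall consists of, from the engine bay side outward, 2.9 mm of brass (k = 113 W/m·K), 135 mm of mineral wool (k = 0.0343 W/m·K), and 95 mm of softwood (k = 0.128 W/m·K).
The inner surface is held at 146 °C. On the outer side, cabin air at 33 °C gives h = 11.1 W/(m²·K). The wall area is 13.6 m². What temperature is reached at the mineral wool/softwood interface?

T ≈ 52.7 °C

Thermal resistances in series:
R_brass = L/(kA) = 0.0029/(113×13.6) = 1.887×10^-6 K/W
R_mineral wool = L/(kA) = 0.135/(0.0343×13.6) = 0.2894 K/W
R_softwood = L/(kA) = 0.095/(0.128×13.6) = 0.05457 K/W
R_outer film = 1/(h_o·A) = 1/(11.1×13.6) = 0.006624 K/W
R_total = 0.3506 K/W;  Q = ΔT/R_total = 113/0.3506 = 322.3 W
T_interface = T_inner − Q·ΣR(inner→interface) = 146 − 322×0.2894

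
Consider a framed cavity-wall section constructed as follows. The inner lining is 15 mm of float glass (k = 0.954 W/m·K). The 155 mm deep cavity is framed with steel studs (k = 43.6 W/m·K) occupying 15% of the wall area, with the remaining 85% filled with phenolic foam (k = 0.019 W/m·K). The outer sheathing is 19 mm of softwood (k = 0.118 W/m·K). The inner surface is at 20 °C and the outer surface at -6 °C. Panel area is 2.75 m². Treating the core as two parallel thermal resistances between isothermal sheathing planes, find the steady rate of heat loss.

Sheathing layers in series; stud and cavity paths in parallel between them.
R_inner = 0.015/(0.954×2.75) = 0.005718 K/W
R_stud  = 0.155/(43.6×0.15×2.75) = 0.008618 K/W
R_cav   = 0.155/(0.019×0.85×2.75) = 3.49 K/W
1/R_core = 1/R_stud + 1/R_cav → R_core = 0.008597 K/W
R_outer = 0.019/(0.118×2.75) = 0.05855 K/W
R_total = 0.07287 K/W
Q = ΔT/R_total = 26/0.07287

Q ≈ 357 W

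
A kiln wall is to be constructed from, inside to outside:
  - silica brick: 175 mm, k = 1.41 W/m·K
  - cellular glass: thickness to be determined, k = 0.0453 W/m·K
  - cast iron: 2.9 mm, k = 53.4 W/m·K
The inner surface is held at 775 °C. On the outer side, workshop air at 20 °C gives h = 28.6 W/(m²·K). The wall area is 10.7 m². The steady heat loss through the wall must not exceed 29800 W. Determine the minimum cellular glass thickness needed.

L ≈ 5.07 mm

Using the resistance-network approach (series):
R_silica brick = L/(kA) = 0.175/(1.41×10.7) = 0.0116 K/W
R_cast iron = L/(kA) = 0.0029/(53.4×10.7) = 5.075×10^-6 K/W
R_outer film = 1/(h_o·A) = 1/(28.6×10.7) = 0.003268 K/W
Sum of the known resistances R_other = 0.01487 K/W
Required total resistance R_tot = ΔT/Q_allow = 755/29800 = 0.02534 K/W
R_cellular glass = R_tot − R_other = 0.01046 K/W
L = R·k·A = 0.01046×0.0453×10.7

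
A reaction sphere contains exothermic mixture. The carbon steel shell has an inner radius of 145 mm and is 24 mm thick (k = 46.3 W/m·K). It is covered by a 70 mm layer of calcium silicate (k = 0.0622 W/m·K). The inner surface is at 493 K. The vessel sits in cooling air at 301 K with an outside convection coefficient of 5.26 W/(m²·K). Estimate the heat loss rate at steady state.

Each spherical layer contributes R = (1/r_i − 1/r_o)/(4πk):
R_carbon steel shell = (1/0.145 − 1/0.169)/(4π×46.3) = 0.001683 K/W
R_calcium silicate = (1/0.169 − 1/0.239)/(4π×0.0622) = 2.217 K/W
R_outer film = 1/(h·4πr_o²) = 1/(5.26×4π×0.239²) = 0.2649 K/W
R_total = 2.484 K/W
Q = ΔT/R_total = 192/2.484

Q ≈ 77.3 W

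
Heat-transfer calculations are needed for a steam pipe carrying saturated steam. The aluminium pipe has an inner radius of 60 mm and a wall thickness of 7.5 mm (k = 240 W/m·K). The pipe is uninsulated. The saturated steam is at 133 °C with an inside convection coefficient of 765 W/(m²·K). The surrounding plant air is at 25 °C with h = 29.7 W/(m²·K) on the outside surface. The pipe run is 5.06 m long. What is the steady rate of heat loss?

Radial resistances (cylindrical: R_cond = ln(r_o/r_i)/(2πkL), R_conv = 1/(h·2πrL)):
R_inner film = 1/(h_i·2πr₁L) = 1/(765×2π×0.06×5.06) = 6.853×10^-4 K/W
R_aluminium pipe wall = ln(67.5/60)/(2π×240×5.06) = 1.544×10^-5 K/W
R_outer film = 1/(h_o·2πr_oL) = 1/(29.7×2π×0.0675×5.06) = 0.01569 K/W
R_total = 0.01639 K/W
Q = ΔT/R_total = 108/0.01639

Q ≈ 6590 W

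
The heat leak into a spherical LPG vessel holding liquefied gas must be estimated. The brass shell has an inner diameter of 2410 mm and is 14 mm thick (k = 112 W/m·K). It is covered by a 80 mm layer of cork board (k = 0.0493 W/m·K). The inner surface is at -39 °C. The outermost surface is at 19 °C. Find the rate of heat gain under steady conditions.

Q ≈ 711 W

For a spherical shell R = (1/r₁ − 1/r₂)/(4πk); film R = 1/(h·4πr²). In series:
R_brass shell = (1/1.205 − 1/1.219)/(4π×112) = 6.772×10^-6 K/W
R_cork board = (1/1.219 − 1/1.299)/(4π×0.0493) = 0.08155 K/W
R_total = 0.08156 K/W
Q = ΔT/R_total = 58/0.08156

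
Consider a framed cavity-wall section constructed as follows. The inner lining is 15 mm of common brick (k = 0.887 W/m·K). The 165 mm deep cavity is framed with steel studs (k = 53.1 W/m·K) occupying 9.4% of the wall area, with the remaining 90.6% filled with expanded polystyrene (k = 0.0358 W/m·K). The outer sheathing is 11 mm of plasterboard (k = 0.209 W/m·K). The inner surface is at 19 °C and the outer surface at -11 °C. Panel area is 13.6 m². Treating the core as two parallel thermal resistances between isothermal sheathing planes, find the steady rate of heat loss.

Sheathing layers in series; stud and cavity paths in parallel between them.
R_inner = 0.015/(0.887×13.6) = 0.001243 K/W
R_stud  = 0.165/(53.1×0.094×13.6) = 0.002431 K/W
R_cav   = 0.165/(0.0358×0.906×13.6) = 0.3741 K/W
1/R_core = 1/R_stud + 1/R_cav → R_core = 0.002415 K/W
R_outer = 0.011/(0.209×13.6) = 0.00387 K/W
R_total = 0.007528 K/W
Q = ΔT/R_total = 30/0.007528

Q ≈ 3980 W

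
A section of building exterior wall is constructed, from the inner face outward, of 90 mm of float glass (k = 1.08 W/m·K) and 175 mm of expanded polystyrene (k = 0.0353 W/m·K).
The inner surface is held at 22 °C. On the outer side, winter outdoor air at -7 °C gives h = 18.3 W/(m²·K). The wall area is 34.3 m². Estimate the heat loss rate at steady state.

Using the resistance-network approach (series):
R_float glass = L/(kA) = 0.09/(1.08×34.3) = 0.00243 K/W
R_expanded polystyrene = L/(kA) = 0.175/(0.0353×34.3) = 0.1445 K/W
R_outer film = 1/(h_o·A) = 1/(18.3×34.3) = 0.001593 K/W
R_total = 0.1486 K/W
Q = ΔT / R_total = 29 / 0.1486

Q ≈ 195 W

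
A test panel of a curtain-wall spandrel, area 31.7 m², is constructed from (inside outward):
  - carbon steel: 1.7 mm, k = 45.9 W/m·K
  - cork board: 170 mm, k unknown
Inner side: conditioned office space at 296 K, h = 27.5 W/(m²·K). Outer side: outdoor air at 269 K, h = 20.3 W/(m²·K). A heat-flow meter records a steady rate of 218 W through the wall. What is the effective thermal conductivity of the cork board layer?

k ≈ 0.0443 W/(m·K)

Model the wall as resistances in series:
R_inner film = 1/(h_i·A) = 1/(27.5×31.7) = 0.001147 K/W
R_carbon steel = L/(kA) = 0.0017/(45.9×31.7) = 1.168×10^-6 K/W
R_outer film = 1/(h_o·A) = 1/(20.3×31.7) = 0.001554 K/W
Sum of known resistances R_other = 0.002702 K/W
Total R = ΔT/Q = 27/218 = 0.1239 K/W
R_cork board = R_total − R_other = 0.1212 K/W
k = L/(R·A) = 0.17/(0.1212×31.7)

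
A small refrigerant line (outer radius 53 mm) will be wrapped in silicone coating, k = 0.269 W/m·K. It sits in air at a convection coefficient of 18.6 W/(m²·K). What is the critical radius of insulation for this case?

For a cylinder r_cr = k/h = 0.269/18.6
r_cr = 14.5 mm; since the bare radius (53 mm) is above r_cr, any added insulation will reduce heat loss.

r_cr ≈ 14.5 mm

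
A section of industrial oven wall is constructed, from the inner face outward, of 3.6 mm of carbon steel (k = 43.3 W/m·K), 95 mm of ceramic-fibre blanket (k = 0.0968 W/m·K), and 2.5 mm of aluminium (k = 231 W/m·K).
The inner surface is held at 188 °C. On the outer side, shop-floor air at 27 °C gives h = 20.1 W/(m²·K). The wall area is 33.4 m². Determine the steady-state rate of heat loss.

Q ≈ 5210 W

Series thermal resistances:
R_carbon steel = L/(kA) = 0.0036/(43.3×33.4) = 2.489×10^-6 K/W
R_ceramic-fibre blanket = L/(kA) = 0.095/(0.0968×33.4) = 0.02938 K/W
R_aluminium = L/(kA) = 0.0025/(231×33.4) = 3.24×10^-7 K/W
R_outer film = 1/(h_o·A) = 1/(20.1×33.4) = 0.00149 K/W
R_total = 0.03088 K/W
Q = ΔT / R_total = 161 / 0.03088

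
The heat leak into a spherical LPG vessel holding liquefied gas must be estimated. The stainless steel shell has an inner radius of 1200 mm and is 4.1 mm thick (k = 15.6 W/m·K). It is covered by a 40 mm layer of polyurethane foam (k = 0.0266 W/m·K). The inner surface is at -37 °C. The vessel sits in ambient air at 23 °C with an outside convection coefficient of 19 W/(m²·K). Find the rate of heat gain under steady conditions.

Q ≈ 726 W

Radial (spherical) resistances in series:
R_stainless steel shell = (1/1.2 − 1/1.2041)/(4π×15.6) = 1.447×10^-5 K/W
R_polyurethane foam = (1/1.2041 − 1/1.2441)/(4π×0.0266) = 0.07988 K/W
R_outer film = 1/(h·4πr_o²) = 1/(19×4π×1.2441²) = 0.002706 K/W
R_total = 0.0826 K/W
Q = ΔT/R_total = 60/0.0826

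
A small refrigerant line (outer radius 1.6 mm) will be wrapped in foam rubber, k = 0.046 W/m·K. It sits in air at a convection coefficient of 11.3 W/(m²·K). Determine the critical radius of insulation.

r_cr ≈ 4.07 mm

For a cylinder r_cr = k/h = 0.046/11.3
r_cr = 4.07 mm; since the bare radius (1.6 mm) is below r_cr, adding a thin layer of insulation will *increase* heat loss.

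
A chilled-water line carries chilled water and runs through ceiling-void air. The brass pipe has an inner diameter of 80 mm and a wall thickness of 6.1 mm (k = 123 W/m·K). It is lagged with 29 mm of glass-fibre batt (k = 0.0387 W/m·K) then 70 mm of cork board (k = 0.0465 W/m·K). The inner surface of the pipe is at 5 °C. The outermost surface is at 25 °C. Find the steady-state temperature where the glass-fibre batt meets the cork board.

Cylindrical conduction, so R = ln(r₂/r₁)/(2πkL) per layer, in series:
R_brass pipe wall = ln(46.1/40)/(2π×123×1) = 1.837×10^-4 K/W
R_glass-fibre batt = ln(75.1/46.1)/(2π×0.0387×1) = 2.007 K/W
R_cork board = ln(145.1/75.1)/(2π×0.0465×1) = 2.254 K/W
R_total = 4.261 K/W
Q = ΔT/R_total = 20/4.261
Q = 4.69 W/m
T_interface = T_inner + Q·ΣR(inner→interface) = 5 + 4.69×2.007

T ≈ 14.4 °C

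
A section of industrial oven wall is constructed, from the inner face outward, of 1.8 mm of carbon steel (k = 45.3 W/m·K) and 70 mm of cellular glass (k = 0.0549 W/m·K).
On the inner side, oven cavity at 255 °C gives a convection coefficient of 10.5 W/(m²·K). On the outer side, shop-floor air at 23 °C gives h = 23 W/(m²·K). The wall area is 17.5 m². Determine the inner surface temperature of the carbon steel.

Treating each layer as a thermal resistance in series:
R_inner film = 1/(h_i·A) = 1/(10.5×17.5) = 0.005442 K/W
R_carbon steel = L/(kA) = 0.0018/(45.3×17.5) = 2.271×10^-6 K/W
R_cellular glass = L/(kA) = 0.07/(0.0549×17.5) = 0.07286 K/W
R_outer film = 1/(h_o·A) = 1/(23×17.5) = 0.002484 K/W
R_total = 0.08079 K/W;  Q = ΔT/R_total = 232/0.08079 = 2872 W
T_interface = T_inner − Q·ΣR(inner→interface) = 255 − 2870×0.005442

T ≈ 239 °C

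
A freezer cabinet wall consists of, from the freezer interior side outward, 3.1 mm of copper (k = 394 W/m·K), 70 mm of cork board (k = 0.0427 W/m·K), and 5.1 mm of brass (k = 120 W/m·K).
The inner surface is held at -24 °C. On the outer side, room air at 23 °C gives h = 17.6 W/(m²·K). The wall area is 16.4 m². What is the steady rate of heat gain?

Q ≈ 454 W

Thermal resistances in series:
R_copper = L/(kA) = 0.0031/(394×16.4) = 4.798×10^-7 K/W
R_cork board = L/(kA) = 0.07/(0.0427×16.4) = 0.09996 K/W
R_brass = L/(kA) = 0.0051/(120×16.4) = 2.591×10^-6 K/W
R_outer film = 1/(h_o·A) = 1/(17.6×16.4) = 0.003465 K/W
R_total = 0.1034 K/W
Q = ΔT / R_total = 47 / 0.1034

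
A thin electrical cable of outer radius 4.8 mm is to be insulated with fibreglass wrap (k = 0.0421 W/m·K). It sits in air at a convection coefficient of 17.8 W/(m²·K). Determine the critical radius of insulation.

r_cr ≈ 2.37 mm

For a cylinder r_cr = k/h = 0.0421/17.8
r_cr = 2.37 mm; since the bare radius (4.8 mm) is above r_cr, any added insulation will reduce heat loss.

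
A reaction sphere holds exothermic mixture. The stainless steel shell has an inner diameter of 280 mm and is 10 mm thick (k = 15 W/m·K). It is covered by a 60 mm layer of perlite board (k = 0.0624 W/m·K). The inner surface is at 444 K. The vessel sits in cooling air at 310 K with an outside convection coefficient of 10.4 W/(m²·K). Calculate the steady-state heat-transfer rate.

Radial (spherical) resistances in series:
R_stainless steel shell = (1/0.14 − 1/0.15)/(4π×15) = 0.002526 K/W
R_perlite board = (1/0.15 − 1/0.21)/(4π×0.0624) = 2.429 K/W
R_outer film = 1/(h·4πr_o²) = 1/(10.4×4π×0.21²) = 0.1735 K/W
R_total = 2.605 K/W
Q = ΔT/R_total = 134/2.605

Q ≈ 51.4 W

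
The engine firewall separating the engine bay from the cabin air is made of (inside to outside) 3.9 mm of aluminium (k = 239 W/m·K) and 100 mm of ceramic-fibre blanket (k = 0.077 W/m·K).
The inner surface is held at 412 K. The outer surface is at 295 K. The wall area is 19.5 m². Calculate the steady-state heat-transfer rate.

Thermal resistances in series:
R_aluminium = L/(kA) = 0.0039/(239×19.5) = 8.368×10^-7 K/W
R_ceramic-fibre blanket = L/(kA) = 0.1/(0.077×19.5) = 0.0666 K/W
R_total = 0.0666 K/W
Q = ΔT / R_total = 117 / 0.0666

Q ≈ 1760 W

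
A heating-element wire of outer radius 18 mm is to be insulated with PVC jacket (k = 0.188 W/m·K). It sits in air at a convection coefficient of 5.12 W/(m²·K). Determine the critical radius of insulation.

r_cr ≈ 36.7 mm

For a cylinder r_cr = k/h = 0.188/5.12
r_cr = 36.7 mm; since the bare radius (18 mm) is below r_cr, adding a thin layer of insulation will *increase* heat loss.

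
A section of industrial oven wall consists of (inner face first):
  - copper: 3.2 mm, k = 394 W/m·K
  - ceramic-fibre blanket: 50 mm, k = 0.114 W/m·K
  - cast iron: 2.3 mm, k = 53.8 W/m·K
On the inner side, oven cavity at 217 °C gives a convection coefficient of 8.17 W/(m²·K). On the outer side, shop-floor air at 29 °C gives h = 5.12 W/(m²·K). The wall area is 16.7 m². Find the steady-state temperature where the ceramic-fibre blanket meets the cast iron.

Using the resistance-network approach (series):
R_inner film = 1/(h_i·A) = 1/(8.17×16.7) = 0.007329 K/W
R_copper = L/(kA) = 0.0032/(394×16.7) = 4.863×10^-7 K/W
R_ceramic-fibre blanket = L/(kA) = 0.05/(0.114×16.7) = 0.02626 K/W
R_cast iron = L/(kA) = 0.0023/(53.8×16.7) = 2.56×10^-6 K/W
R_outer film = 1/(h_o·A) = 1/(5.12×16.7) = 0.0117 K/W
R_total = 0.04529 K/W;  Q = ΔT/R_total = 188/0.04529 = 4151 W
T_interface = T_inner − Q·ΣR(inner→interface) = 217 − 4150×0.03359

T ≈ 77.6 °C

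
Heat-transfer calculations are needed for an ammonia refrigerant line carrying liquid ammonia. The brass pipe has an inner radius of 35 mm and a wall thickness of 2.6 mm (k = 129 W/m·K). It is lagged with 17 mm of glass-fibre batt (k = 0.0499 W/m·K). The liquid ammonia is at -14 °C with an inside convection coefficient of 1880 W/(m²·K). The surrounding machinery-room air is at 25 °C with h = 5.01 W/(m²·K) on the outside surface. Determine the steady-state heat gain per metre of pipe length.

q′ ≈ 22 W/m

For a radial system each layer contributes R = ln(r_out/r_in)/(2πkL); films add R = 1/(hA).
R_inner film = 1/(h_i·2πr₁L) = 1/(1880×2π×0.035×1) = 0.002419 K/W
R_brass pipe wall = ln(37.6/35)/(2π×129×1) = 8.841×10^-5 K/W
R_glass-fibre batt = ln(54.6/37.6)/(2π×0.0499×1) = 1.19 K/W
R_outer film = 1/(h_o·2πr_oL) = 1/(5.01×2π×0.0546×1) = 0.5818 K/W
R_total = 1.774 K/W
Q = ΔT/R_total = 39/1.774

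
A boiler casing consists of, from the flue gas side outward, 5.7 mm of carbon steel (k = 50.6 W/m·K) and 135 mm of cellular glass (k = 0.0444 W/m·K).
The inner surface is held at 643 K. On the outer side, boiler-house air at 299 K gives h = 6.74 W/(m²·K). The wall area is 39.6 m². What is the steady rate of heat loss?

Q ≈ 4270 W

Thermal resistances in series:
R_carbon steel = L/(kA) = 0.0057/(50.6×39.6) = 2.845×10^-6 K/W
R_cellular glass = L/(kA) = 0.135/(0.0444×39.6) = 0.07678 K/W
R_outer film = 1/(h_o·A) = 1/(6.74×39.6) = 0.003747 K/W
R_total = 0.08053 K/W
Q = ΔT / R_total = 344 / 0.08053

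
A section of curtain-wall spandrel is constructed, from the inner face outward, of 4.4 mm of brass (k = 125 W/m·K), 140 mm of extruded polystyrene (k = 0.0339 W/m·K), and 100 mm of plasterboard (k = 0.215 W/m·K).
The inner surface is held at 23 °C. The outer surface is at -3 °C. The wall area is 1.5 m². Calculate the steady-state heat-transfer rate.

Treating each layer as a thermal resistance in series:
R_brass = L/(kA) = 0.0044/(125×1.5) = 2.347×10^-5 K/W
R_extruded polystyrene = L/(kA) = 0.14/(0.0339×1.5) = 2.753 K/W
R_plasterboard = L/(kA) = 0.1/(0.215×1.5) = 0.3101 K/W
R_total = 3.063 K/W
Q = ΔT / R_total = 26 / 3.063

Q ≈ 8.49 W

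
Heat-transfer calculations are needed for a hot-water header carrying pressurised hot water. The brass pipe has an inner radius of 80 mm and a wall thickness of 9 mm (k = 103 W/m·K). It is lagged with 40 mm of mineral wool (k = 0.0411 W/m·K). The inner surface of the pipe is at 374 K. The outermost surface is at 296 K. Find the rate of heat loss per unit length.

Radial resistances (cylindrical: R_cond = ln(r_o/r_i)/(2πkL), R_conv = 1/(h·2πrL)):
R_brass pipe wall = ln(89/80)/(2π×103×1) = 1.647×10^-4 K/W
R_mineral wool = ln(129/89)/(2π×0.0411×1) = 1.437 K/W
R_total = 1.438 K/W
Q = ΔT/R_total = 78/1.438

q′ ≈ 54.3 W/m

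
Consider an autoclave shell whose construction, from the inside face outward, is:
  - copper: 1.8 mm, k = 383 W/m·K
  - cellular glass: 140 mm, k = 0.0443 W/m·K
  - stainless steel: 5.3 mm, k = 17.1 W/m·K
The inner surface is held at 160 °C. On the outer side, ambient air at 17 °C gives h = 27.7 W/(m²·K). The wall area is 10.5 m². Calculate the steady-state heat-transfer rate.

Series thermal resistances:
R_copper = L/(kA) = 0.0018/(383×10.5) = 4.476×10^-7 K/W
R_cellular glass = L/(kA) = 0.14/(0.0443×10.5) = 0.301 K/W
R_stainless steel = L/(kA) = 0.0053/(17.1×10.5) = 2.952×10^-5 K/W
R_outer film = 1/(h_o·A) = 1/(27.7×10.5) = 0.003438 K/W
R_total = 0.3044 K/W
Q = ΔT / R_total = 143 / 0.3044

Q ≈ 470 W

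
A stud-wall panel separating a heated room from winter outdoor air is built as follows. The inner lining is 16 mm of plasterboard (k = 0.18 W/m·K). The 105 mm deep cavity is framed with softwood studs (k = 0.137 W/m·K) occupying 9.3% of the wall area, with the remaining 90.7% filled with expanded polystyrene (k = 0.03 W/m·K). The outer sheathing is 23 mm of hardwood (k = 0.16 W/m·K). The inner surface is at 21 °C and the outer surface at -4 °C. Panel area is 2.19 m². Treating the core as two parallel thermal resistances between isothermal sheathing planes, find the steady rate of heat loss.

Q ≈ 19.1 W

Sheathing layers in series; stud and cavity paths in parallel between them.
R_inner = 0.016/(0.18×2.19) = 0.04059 K/W
R_stud  = 0.105/(0.137×0.093×2.19) = 3.763 K/W
R_cav   = 0.105/(0.03×0.907×2.19) = 1.762 K/W
1/R_core = 1/R_stud + 1/R_cav → R_core = 1.2 K/W
R_outer = 0.023/(0.16×2.19) = 0.06564 K/W
R_total = 1.306 K/W
Q = ΔT/R_total = 25/1.306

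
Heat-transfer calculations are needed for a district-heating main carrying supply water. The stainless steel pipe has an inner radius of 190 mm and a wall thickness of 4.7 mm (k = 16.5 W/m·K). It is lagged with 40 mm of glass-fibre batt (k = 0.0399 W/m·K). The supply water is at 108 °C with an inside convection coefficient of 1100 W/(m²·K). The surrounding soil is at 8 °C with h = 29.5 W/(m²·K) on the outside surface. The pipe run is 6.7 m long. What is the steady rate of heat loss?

Cylindrical conduction, so R = ln(r₂/r₁)/(2πkL) per layer, in series:
R_inner film = 1/(h_i·2πr₁L) = 1/(1100×2π×0.19×6.7) = 1.137×10^-4 K/W
R_stainless steel pipe wall = ln(194.7/190)/(2π×16.5×6.7) = 3.518×10^-5 K/W
R_glass-fibre batt = ln(234.7/194.7)/(2π×0.0399×6.7) = 0.1112 K/W
R_outer film = 1/(h_o·2πr_oL) = 1/(29.5×2π×0.2347×6.7) = 0.003431 K/W
R_total = 0.1148 K/W
Q = ΔT/R_total = 100/0.1148

Q ≈ 871 W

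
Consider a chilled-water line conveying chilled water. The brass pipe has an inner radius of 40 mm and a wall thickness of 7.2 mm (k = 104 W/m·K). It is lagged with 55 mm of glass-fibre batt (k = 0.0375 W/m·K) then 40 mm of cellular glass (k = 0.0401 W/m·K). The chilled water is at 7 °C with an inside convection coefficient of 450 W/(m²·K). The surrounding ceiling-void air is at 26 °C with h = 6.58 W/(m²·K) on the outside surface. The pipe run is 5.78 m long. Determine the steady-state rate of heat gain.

For a radial system each layer contributes R = ln(r_out/r_in)/(2πkL); films add R = 1/(hA).
R_inner film = 1/(h_i·2πr₁L) = 1/(450×2π×0.04×5.78) = 0.00153 K/W
R_brass pipe wall = ln(47.2/40)/(2π×104×5.78) = 4.382×10^-5 K/W
R_glass-fibre batt = ln(102.2/47.2)/(2π×0.0375×5.78) = 0.5673 K/W
R_cellular glass = ln(142.2/102.2)/(2π×0.0401×5.78) = 0.2268 K/W
R_outer film = 1/(h_o·2πr_oL) = 1/(6.58×2π×0.1422×5.78) = 0.02943 K/W
R_total = 0.8251 K/W
Q = ΔT/R_total = 19/0.8251

Q ≈ 23 W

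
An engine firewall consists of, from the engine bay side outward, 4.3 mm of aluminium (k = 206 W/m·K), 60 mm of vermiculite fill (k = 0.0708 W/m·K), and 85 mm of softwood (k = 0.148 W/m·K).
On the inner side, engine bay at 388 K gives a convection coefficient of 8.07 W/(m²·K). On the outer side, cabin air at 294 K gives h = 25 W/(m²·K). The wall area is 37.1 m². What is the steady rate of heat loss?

Q ≈ 2200 W

Using the resistance-network approach (series):
R_inner film = 1/(h_i·A) = 1/(8.07×37.1) = 0.00334 K/W
R_aluminium = L/(kA) = 0.0043/(206×37.1) = 5.626×10^-7 K/W
R_vermiculite fill = L/(kA) = 0.06/(0.0708×37.1) = 0.02284 K/W
R_softwood = L/(kA) = 0.085/(0.148×37.1) = 0.01548 K/W
R_outer film = 1/(h_o·A) = 1/(25×37.1) = 0.001078 K/W
R_total = 0.04274 K/W
Q = ΔT / R_total = 94 / 0.04274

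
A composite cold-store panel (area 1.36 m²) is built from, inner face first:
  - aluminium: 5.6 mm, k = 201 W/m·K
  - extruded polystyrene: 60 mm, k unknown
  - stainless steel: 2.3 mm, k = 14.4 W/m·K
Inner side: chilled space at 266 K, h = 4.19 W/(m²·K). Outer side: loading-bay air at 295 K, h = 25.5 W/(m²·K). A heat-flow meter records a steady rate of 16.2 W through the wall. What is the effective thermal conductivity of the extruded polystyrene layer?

k ≈ 0.0278 W/(m·K)

Treating each layer as a thermal resistance in series:
R_inner film = 1/(h_i·A) = 1/(4.19×1.36) = 0.1755 K/W
R_aluminium = L/(kA) = 0.0056/(201×1.36) = 2.049×10^-5 K/W
R_stainless steel = L/(kA) = 0.0023/(14.4×1.36) = 1.174×10^-4 K/W
R_outer film = 1/(h_o·A) = 1/(25.5×1.36) = 0.02884 K/W
Sum of known resistances R_other = 0.2045 K/W
Total R = ΔT/Q = 29/16.2 = 1.79 K/W
R_extruded polystyrene = R_total − R_other = 1.586 K/W
k = L/(R·A) = 0.06/(1.586×1.36)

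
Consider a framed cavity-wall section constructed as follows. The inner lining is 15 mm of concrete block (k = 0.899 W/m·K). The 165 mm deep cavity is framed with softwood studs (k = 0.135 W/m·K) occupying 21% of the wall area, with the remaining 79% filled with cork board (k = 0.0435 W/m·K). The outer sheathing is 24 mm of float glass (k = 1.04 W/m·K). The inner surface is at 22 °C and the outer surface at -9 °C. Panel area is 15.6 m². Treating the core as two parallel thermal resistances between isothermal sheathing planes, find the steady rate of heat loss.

Sheathing layers in series; stud and cavity paths in parallel between them.
R_inner = 0.015/(0.899×15.6) = 0.00107 K/W
R_stud  = 0.165/(0.135×0.21×15.6) = 0.3731 K/W
R_cav   = 0.165/(0.0435×0.79×15.6) = 0.3078 K/W
1/R_core = 1/R_stud + 1/R_cav → R_core = 0.1687 K/W
R_outer = 0.024/(1.04×15.6) = 0.001479 K/W
R_total = 0.1712 K/W
Q = ΔT/R_total = 31/0.1712

Q ≈ 181 W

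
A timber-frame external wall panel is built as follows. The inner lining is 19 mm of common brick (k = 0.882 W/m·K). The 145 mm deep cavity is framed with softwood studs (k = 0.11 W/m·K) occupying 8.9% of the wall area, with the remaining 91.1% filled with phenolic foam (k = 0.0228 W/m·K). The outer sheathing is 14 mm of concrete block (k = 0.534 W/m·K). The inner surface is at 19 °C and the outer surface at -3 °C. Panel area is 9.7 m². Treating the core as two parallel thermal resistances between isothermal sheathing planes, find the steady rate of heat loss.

Sheathing layers in series; stud and cavity paths in parallel between them.
R_inner = 0.019/(0.882×9.7) = 0.002221 K/W
R_stud  = 0.145/(0.11×0.089×9.7) = 1.527 K/W
R_cav   = 0.145/(0.0228×0.911×9.7) = 0.7197 K/W
1/R_core = 1/R_stud + 1/R_cav → R_core = 0.4891 K/W
R_outer = 0.014/(0.534×9.7) = 0.002703 K/W
R_total = 0.4941 K/W
Q = ΔT/R_total = 22/0.4941

Q ≈ 44.5 W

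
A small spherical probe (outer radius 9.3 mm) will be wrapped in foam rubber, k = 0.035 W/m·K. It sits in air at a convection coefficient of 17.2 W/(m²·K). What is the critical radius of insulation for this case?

For a sphere r_cr = 2k/h = 2×0.035/17.2
r_cr = 4.07 mm; since the bare radius (9.3 mm) is above r_cr, any added insulation will reduce heat loss.

r_cr ≈ 4.07 mm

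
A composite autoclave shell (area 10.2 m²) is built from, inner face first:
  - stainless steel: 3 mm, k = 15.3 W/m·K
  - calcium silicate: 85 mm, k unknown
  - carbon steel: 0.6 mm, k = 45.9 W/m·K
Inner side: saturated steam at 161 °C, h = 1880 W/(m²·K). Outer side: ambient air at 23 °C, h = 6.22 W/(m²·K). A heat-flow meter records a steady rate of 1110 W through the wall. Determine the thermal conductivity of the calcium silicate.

k ≈ 0.0768 W/(m·K)

Model the wall as resistances in series:
R_inner film = 1/(h_i·A) = 1/(1880×10.2) = 5.215×10^-5 K/W
R_stainless steel = L/(kA) = 0.003/(15.3×10.2) = 1.922×10^-5 K/W
R_carbon steel = L/(kA) = 0.0006/(45.9×10.2) = 1.282×10^-6 K/W
R_outer film = 1/(h_o·A) = 1/(6.22×10.2) = 0.01576 K/W
Sum of known resistances R_other = 0.01583 K/W
Total R = ΔT/Q = 138/1110 = 0.1243 K/W
R_calcium silicate = R_total − R_other = 0.1085 K/W
k = L/(R·A) = 0.085/(0.1085×10.2)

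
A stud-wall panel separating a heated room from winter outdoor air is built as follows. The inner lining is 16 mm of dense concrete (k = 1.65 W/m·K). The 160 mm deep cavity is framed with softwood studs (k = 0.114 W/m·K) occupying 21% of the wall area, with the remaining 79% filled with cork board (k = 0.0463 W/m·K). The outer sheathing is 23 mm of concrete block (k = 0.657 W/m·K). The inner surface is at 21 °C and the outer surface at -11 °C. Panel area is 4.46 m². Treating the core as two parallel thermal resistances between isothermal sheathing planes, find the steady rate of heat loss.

Q ≈ 53.1 W

Sheathing layers in series; stud and cavity paths in parallel between them.
R_inner = 0.016/(1.65×4.46) = 0.002174 K/W
R_stud  = 0.16/(0.114×0.21×4.46) = 1.499 K/W
R_cav   = 0.16/(0.0463×0.79×4.46) = 0.9808 K/W
1/R_core = 1/R_stud + 1/R_cav → R_core = 0.5928 K/W
R_outer = 0.023/(0.657×4.46) = 0.007849 K/W
R_total = 0.6028 K/W
Q = ΔT/R_total = 32/0.6028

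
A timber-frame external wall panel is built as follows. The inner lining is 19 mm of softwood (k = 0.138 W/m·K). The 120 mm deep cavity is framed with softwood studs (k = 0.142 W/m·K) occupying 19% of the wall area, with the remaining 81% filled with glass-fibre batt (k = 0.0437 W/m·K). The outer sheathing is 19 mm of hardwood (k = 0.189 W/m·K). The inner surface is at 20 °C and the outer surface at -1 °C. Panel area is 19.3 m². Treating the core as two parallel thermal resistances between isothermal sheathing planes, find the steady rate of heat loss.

Sheathing layers in series; stud and cavity paths in parallel between them.
R_inner = 0.019/(0.138×19.3) = 0.007134 K/W
R_stud  = 0.12/(0.142×0.19×19.3) = 0.2305 K/W
R_cav   = 0.12/(0.0437×0.81×19.3) = 0.1757 K/W
1/R_core = 1/R_stud + 1/R_cav → R_core = 0.09968 K/W
R_outer = 0.019/(0.189×19.3) = 0.005209 K/W
R_total = 0.112 K/W
Q = ΔT/R_total = 21/0.112

Q ≈ 187 W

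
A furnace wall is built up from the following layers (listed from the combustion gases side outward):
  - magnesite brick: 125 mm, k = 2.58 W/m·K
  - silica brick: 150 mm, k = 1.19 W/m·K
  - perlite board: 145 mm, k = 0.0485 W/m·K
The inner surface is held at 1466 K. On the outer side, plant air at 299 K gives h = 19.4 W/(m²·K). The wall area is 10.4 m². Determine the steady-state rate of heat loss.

Model the wall as resistances in series:
R_magnesite brick = L/(kA) = 0.125/(2.58×10.4) = 0.004659 K/W
R_silica brick = L/(kA) = 0.15/(1.19×10.4) = 0.01212 K/W
R_perlite board = L/(kA) = 0.145/(0.0485×10.4) = 0.2875 K/W
R_outer film = 1/(h_o·A) = 1/(19.4×10.4) = 0.004956 K/W
R_total = 0.3092 K/W
Q = ΔT / R_total = 1167 / 0.3092

Q ≈ 3770 W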